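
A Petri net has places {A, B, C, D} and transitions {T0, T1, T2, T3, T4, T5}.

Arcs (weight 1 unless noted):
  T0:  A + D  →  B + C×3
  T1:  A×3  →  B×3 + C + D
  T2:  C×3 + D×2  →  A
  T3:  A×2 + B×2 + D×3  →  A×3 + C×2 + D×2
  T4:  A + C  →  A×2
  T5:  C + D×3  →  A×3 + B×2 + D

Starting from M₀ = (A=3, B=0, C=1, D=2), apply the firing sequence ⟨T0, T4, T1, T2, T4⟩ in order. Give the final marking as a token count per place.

(A=2, B=4, C=0, D=0)

step 1: fire T0:  (A=3, B=0, C=1, D=2) → (A=2, B=1, C=4, D=1)
step 2: fire T4:  (A=2, B=1, C=4, D=1) → (A=3, B=1, C=3, D=1)
step 3: fire T1:  (A=3, B=1, C=3, D=1) → (A=0, B=4, C=4, D=2)
step 4: fire T2:  (A=0, B=4, C=4, D=2) → (A=1, B=4, C=1, D=0)
step 5: fire T4:  (A=1, B=4, C=1, D=0) → (A=2, B=4, C=0, D=0)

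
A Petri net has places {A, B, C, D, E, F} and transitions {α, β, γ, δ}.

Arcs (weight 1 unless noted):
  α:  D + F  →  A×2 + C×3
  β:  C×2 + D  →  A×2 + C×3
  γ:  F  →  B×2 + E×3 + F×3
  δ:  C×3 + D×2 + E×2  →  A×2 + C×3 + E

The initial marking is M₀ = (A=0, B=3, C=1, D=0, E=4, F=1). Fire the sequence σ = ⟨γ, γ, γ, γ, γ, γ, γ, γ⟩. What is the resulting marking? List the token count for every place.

(A=0, B=19, C=1, D=0, E=28, F=17)

step 1: fire γ:  (A=0, B=3, C=1, D=0, E=4, F=1) → (A=0, B=5, C=1, D=0, E=7, F=3)
step 2: fire γ:  (A=0, B=5, C=1, D=0, E=7, F=3) → (A=0, B=7, C=1, D=0, E=10, F=5)
step 3: fire γ:  (A=0, B=7, C=1, D=0, E=10, F=5) → (A=0, B=9, C=1, D=0, E=13, F=7)
step 4: fire γ:  (A=0, B=9, C=1, D=0, E=13, F=7) → (A=0, B=11, C=1, D=0, E=16, F=9)
step 5: fire γ:  (A=0, B=11, C=1, D=0, E=16, F=9) → (A=0, B=13, C=1, D=0, E=19, F=11)
step 6: fire γ:  (A=0, B=13, C=1, D=0, E=19, F=11) → (A=0, B=15, C=1, D=0, E=22, F=13)
step 7: fire γ:  (A=0, B=15, C=1, D=0, E=22, F=13) → (A=0, B=17, C=1, D=0, E=25, F=15)
step 8: fire γ:  (A=0, B=17, C=1, D=0, E=25, F=15) → (A=0, B=19, C=1, D=0, E=28, F=17)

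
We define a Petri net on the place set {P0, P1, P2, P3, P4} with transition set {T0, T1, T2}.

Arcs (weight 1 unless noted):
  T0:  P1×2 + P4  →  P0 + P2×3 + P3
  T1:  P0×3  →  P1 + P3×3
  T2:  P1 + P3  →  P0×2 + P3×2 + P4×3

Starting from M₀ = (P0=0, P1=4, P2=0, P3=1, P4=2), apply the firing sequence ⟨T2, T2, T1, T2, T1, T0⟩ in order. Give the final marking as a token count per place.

(P0=1, P1=1, P2=3, P3=11, P4=10)

step 1: fire T2:  (P0=0, P1=4, P2=0, P3=1, P4=2) → (P0=2, P1=3, P2=0, P3=2, P4=5)
step 2: fire T2:  (P0=2, P1=3, P2=0, P3=2, P4=5) → (P0=4, P1=2, P2=0, P3=3, P4=8)
step 3: fire T1:  (P0=4, P1=2, P2=0, P3=3, P4=8) → (P0=1, P1=3, P2=0, P3=6, P4=8)
step 4: fire T2:  (P0=1, P1=3, P2=0, P3=6, P4=8) → (P0=3, P1=2, P2=0, P3=7, P4=11)
step 5: fire T1:  (P0=3, P1=2, P2=0, P3=7, P4=11) → (P0=0, P1=3, P2=0, P3=10, P4=11)
step 6: fire T0:  (P0=0, P1=3, P2=0, P3=10, P4=11) → (P0=1, P1=1, P2=3, P3=11, P4=10)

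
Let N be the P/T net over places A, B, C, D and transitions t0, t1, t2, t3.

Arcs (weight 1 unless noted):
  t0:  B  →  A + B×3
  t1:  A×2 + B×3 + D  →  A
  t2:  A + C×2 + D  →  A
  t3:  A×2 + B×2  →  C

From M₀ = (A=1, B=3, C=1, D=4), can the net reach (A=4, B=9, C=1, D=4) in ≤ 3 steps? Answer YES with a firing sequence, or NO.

YES — reachable via ⟨t0, t0, t0⟩ (3 firings)

step 1: fire t0:  (A=1, B=3, C=1, D=4) → (A=2, B=5, C=1, D=4)
step 2: fire t0:  (A=2, B=5, C=1, D=4) → (A=3, B=7, C=1, D=4)
step 3: fire t0:  (A=3, B=7, C=1, D=4) → (A=4, B=9, C=1, D=4)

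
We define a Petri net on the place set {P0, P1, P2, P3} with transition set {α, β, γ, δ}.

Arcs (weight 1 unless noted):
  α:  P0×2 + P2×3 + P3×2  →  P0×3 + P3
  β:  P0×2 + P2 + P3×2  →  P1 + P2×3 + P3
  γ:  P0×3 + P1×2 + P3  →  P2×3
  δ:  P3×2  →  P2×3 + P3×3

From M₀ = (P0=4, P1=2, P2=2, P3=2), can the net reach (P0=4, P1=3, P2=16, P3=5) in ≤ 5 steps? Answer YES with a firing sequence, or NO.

NO — not reachable within 5 firings

depth 0: 1 marking
depth 1: 4 markings reached so far
depth 2: 8 markings reached so far
depth 3: 15 markings reached so far
depth 4: 24 markings reached so far
depth 5: 36 markings reached so far
target is not among the 36 markings reachable within 5 steps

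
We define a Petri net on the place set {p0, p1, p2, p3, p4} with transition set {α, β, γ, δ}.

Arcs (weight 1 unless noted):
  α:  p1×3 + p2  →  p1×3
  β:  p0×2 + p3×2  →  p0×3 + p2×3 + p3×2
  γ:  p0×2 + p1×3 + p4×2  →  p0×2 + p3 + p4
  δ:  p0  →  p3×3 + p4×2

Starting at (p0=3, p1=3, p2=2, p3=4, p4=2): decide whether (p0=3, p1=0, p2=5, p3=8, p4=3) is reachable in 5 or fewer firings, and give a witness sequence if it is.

YES — reachable via ⟨β, γ, δ⟩ (3 firings)

step 1: fire β:  (p0=3, p1=3, p2=2, p3=4, p4=2) → (p0=4, p1=3, p2=5, p3=4, p4=2)
step 2: fire γ:  (p0=4, p1=3, p2=5, p3=4, p4=2) → (p0=4, p1=0, p2=5, p3=5, p4=1)
step 3: fire δ:  (p0=4, p1=0, p2=5, p3=5, p4=1) → (p0=3, p1=0, p2=5, p3=8, p4=3)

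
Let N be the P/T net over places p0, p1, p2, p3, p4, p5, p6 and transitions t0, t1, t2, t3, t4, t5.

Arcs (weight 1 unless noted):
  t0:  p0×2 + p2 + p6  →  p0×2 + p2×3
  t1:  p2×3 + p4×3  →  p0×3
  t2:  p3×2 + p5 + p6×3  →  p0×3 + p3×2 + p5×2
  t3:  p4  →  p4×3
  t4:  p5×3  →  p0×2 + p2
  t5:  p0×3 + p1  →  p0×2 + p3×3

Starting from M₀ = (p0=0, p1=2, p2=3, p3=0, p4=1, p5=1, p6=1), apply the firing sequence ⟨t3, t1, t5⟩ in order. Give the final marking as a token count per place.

(p0=2, p1=1, p2=0, p3=3, p4=0, p5=1, p6=1)

step 1: fire t3:  (p0=0, p1=2, p2=3, p3=0, p4=1, p5=1, p6=1) → (p0=0, p1=2, p2=3, p3=0, p4=3, p5=1, p6=1)
step 2: fire t1:  (p0=0, p1=2, p2=3, p3=0, p4=3, p5=1, p6=1) → (p0=3, p1=2, p2=0, p3=0, p4=0, p5=1, p6=1)
step 3: fire t5:  (p0=3, p1=2, p2=0, p3=0, p4=0, p5=1, p6=1) → (p0=2, p1=1, p2=0, p3=3, p4=0, p5=1, p6=1)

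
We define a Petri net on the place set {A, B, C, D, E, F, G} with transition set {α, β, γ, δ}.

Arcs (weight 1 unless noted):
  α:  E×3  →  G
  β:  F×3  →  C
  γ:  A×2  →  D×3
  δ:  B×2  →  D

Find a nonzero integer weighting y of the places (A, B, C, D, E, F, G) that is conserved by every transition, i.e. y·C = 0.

Incidence matrix C (rows=places, cols=transitions):
        α    β    γ    δ
    A   0    0   -2    0
    B   0    0    0   -2
    C   0    1    0    0
    D   0    0    3    1
    E  -3    0    0    0
    F   0   -3    0    0
    G   1    0    0    0

Candidate y = [3, 1, 0, 2, 0, 0, 0]; check y·C column-wise:
  col α: 3·0 + 1·0 + 2·0 + 0·-3 + 0·1 = 0
  col β: 3·0 + 1·0 + 0·1 + 2·0 + 0·-3 = 0
  col γ: 3·-2 + 1·0 + 2·3 = 0
  col δ: 3·0 + 1·-2 + 2·1 = 0

y = (A:3, B:1, C:0, D:2, E:0, F:0, G:0)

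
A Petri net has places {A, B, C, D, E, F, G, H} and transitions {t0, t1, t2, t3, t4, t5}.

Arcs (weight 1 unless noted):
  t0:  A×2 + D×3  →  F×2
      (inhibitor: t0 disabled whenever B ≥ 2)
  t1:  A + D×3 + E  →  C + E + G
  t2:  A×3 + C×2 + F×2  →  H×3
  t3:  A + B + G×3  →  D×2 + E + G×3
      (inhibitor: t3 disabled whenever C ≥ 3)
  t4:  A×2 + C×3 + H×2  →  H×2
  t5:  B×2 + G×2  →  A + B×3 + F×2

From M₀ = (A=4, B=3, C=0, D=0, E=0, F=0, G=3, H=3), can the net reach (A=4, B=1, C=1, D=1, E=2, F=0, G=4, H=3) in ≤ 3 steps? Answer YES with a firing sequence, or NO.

depth 0: 1 marking
depth 1: 3 markings reached so far
depth 2: 5 markings reached so far
depth 3: 8 markings reached so far
target is not among the 8 markings reachable within 3 steps

NO — not reachable within 3 firings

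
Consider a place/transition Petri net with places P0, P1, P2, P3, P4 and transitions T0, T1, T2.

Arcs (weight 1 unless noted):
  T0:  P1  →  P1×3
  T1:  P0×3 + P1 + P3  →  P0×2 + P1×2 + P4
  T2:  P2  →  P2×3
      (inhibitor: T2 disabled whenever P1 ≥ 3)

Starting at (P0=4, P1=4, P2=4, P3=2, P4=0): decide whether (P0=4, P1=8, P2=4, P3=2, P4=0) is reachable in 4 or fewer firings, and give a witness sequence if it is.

step 1: fire T0:  (P0=4, P1=4, P2=4, P3=2, P4=0) → (P0=4, P1=6, P2=4, P3=2, P4=0)
step 2: fire T0:  (P0=4, P1=6, P2=4, P3=2, P4=0) → (P0=4, P1=8, P2=4, P3=2, P4=0)

YES — reachable via ⟨T0, T0⟩ (2 firings)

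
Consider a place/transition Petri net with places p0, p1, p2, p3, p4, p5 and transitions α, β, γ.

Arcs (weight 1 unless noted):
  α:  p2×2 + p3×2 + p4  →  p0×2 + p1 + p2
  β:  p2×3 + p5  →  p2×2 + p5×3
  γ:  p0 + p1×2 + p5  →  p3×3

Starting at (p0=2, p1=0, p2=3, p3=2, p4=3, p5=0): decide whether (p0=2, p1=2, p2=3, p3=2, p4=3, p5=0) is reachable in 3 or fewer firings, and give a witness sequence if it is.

NO — not reachable within 3 firings

depth 0: 1 marking
depth 1: 2 markings reached so far
depth 2: 2 markings reached so far
(frontier empty at depth 2; search complete)
target is not among the 2 markings reachable within 3 steps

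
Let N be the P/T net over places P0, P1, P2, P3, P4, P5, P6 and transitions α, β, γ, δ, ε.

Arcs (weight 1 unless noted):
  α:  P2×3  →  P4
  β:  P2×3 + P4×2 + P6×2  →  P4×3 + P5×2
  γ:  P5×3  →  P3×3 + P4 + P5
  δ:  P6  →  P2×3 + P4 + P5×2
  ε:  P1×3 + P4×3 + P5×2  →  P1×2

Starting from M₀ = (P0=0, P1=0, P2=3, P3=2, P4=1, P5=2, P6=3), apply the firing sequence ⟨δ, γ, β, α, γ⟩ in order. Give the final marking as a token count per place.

(P0=0, P1=0, P2=0, P3=8, P4=6, P5=2, P6=0)

step 1: fire δ:  (P0=0, P1=0, P2=3, P3=2, P4=1, P5=2, P6=3) → (P0=0, P1=0, P2=6, P3=2, P4=2, P5=4, P6=2)
step 2: fire γ:  (P0=0, P1=0, P2=6, P3=2, P4=2, P5=4, P6=2) → (P0=0, P1=0, P2=6, P3=5, P4=3, P5=2, P6=2)
step 3: fire β:  (P0=0, P1=0, P2=6, P3=5, P4=3, P5=2, P6=2) → (P0=0, P1=0, P2=3, P3=5, P4=4, P5=4, P6=0)
step 4: fire α:  (P0=0, P1=0, P2=3, P3=5, P4=4, P5=4, P6=0) → (P0=0, P1=0, P2=0, P3=5, P4=5, P5=4, P6=0)
step 5: fire γ:  (P0=0, P1=0, P2=0, P3=5, P4=5, P5=4, P6=0) → (P0=0, P1=0, P2=0, P3=8, P4=6, P5=2, P6=0)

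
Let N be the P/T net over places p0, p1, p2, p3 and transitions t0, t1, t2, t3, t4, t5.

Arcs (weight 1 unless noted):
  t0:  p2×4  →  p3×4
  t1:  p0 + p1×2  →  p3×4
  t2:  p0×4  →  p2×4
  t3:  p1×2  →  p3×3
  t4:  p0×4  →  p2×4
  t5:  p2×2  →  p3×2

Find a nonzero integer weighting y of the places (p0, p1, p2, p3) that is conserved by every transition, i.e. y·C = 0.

Incidence matrix C (rows=places, cols=transitions):
       t0   t1   t2   t3   t4   t5
   p0   0   -1   -4    0   -4    0
   p1   0   -2    0   -2    0    0
   p2  -4    0    4    0    4   -2
   p3   4    4    0    3    0    2

Candidate y = [2, 3, 2, 2]; check y·C column-wise:
  col t0: 2·0 + 3·0 + 2·-4 + 2·4 = 0
  col t1: 2·-1 + 3·-2 + 2·0 + 2·4 = 0
  col t2: 2·-4 + 3·0 + 2·4 + 2·0 = 0
  col t3: 2·0 + 3·-2 + 2·0 + 2·3 = 0
  col t4: 2·-4 + 3·0 + 2·4 + 2·0 = 0
  col t5: 2·0 + 3·0 + 2·-2 + 2·2 = 0

y = (p0:2, p1:3, p2:2, p3:2)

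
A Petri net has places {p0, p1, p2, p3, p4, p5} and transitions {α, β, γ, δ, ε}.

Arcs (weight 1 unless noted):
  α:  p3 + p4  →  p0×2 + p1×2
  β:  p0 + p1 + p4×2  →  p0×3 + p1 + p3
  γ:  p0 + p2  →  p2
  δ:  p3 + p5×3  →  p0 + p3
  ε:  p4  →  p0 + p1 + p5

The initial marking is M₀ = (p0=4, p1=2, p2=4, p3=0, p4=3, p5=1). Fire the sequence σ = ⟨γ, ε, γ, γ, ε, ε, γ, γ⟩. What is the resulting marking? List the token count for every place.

(p0=2, p1=5, p2=4, p3=0, p4=0, p5=4)

step 1: fire γ:  (p0=4, p1=2, p2=4, p3=0, p4=3, p5=1) → (p0=3, p1=2, p2=4, p3=0, p4=3, p5=1)
step 2: fire ε:  (p0=3, p1=2, p2=4, p3=0, p4=3, p5=1) → (p0=4, p1=3, p2=4, p3=0, p4=2, p5=2)
step 3: fire γ:  (p0=4, p1=3, p2=4, p3=0, p4=2, p5=2) → (p0=3, p1=3, p2=4, p3=0, p4=2, p5=2)
step 4: fire γ:  (p0=3, p1=3, p2=4, p3=0, p4=2, p5=2) → (p0=2, p1=3, p2=4, p3=0, p4=2, p5=2)
step 5: fire ε:  (p0=2, p1=3, p2=4, p3=0, p4=2, p5=2) → (p0=3, p1=4, p2=4, p3=0, p4=1, p5=3)
step 6: fire ε:  (p0=3, p1=4, p2=4, p3=0, p4=1, p5=3) → (p0=4, p1=5, p2=4, p3=0, p4=0, p5=4)
step 7: fire γ:  (p0=4, p1=5, p2=4, p3=0, p4=0, p5=4) → (p0=3, p1=5, p2=4, p3=0, p4=0, p5=4)
step 8: fire γ:  (p0=3, p1=5, p2=4, p3=0, p4=0, p5=4) → (p0=2, p1=5, p2=4, p3=0, p4=0, p5=4)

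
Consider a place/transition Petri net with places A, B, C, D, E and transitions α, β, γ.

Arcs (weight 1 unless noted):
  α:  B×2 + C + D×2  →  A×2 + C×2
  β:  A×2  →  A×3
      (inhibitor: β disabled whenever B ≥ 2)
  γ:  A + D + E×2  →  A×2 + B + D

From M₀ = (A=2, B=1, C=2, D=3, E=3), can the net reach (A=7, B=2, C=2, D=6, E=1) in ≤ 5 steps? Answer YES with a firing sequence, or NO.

NO — not reachable within 5 firings

depth 0: 1 marking
depth 1: 3 markings reached so far
depth 2: 6 markings reached so far
depth 3: 9 markings reached so far
depth 4: 12 markings reached so far
depth 5: 15 markings reached so far
target is not among the 15 markings reachable within 5 steps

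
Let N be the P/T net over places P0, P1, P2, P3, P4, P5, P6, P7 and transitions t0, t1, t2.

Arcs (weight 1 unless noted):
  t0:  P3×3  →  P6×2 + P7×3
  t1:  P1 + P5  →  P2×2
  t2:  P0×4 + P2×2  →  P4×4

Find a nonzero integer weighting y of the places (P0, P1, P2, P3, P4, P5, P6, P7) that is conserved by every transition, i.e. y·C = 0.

Incidence matrix C (rows=places, cols=transitions):
       t0   t1   t2
   P0   0    0   -4
   P1   0   -1    0
   P2   0    2   -2
   P3  -3    0    0
   P4   0    0    4
   P5   0   -1    0
   P6   2    0    0
   P7   3    0    0

Candidate y = [1, -4, -2, 0, 0, 0, 0, 0]; check y·C column-wise:
  col t0: 1·0 + -4·0 + -2·0 + 0·-3 + 0·2 + 0·3 = 0
  col t1: 1·0 + -4·-1 + -2·2 + 0·-1 = 0
  col t2: 1·-4 + -4·0 + -2·-2 + 0·4 = 0

y = (P0:1, P1:-4, P2:-2, P3:0, P4:0, P5:0, P6:0, P7:0)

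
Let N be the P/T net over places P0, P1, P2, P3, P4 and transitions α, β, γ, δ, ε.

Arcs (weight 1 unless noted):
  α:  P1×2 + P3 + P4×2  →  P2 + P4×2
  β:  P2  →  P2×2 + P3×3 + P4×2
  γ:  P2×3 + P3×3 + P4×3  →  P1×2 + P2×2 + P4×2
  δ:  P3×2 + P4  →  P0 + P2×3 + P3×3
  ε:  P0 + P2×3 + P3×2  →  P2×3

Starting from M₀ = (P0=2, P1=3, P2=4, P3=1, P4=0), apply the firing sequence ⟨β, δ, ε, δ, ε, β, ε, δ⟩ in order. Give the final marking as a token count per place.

step 1: fire β:  (P0=2, P1=3, P2=4, P3=1, P4=0) → (P0=2, P1=3, P2=5, P3=4, P4=2)
step 2: fire δ:  (P0=2, P1=3, P2=5, P3=4, P4=2) → (P0=3, P1=3, P2=8, P3=5, P4=1)
step 3: fire ε:  (P0=3, P1=3, P2=8, P3=5, P4=1) → (P0=2, P1=3, P2=8, P3=3, P4=1)
step 4: fire δ:  (P0=2, P1=3, P2=8, P3=3, P4=1) → (P0=3, P1=3, P2=11, P3=4, P4=0)
step 5: fire ε:  (P0=3, P1=3, P2=11, P3=4, P4=0) → (P0=2, P1=3, P2=11, P3=2, P4=0)
step 6: fire β:  (P0=2, P1=3, P2=11, P3=2, P4=0) → (P0=2, P1=3, P2=12, P3=5, P4=2)
step 7: fire ε:  (P0=2, P1=3, P2=12, P3=5, P4=2) → (P0=1, P1=3, P2=12, P3=3, P4=2)
step 8: fire δ:  (P0=1, P1=3, P2=12, P3=3, P4=2) → (P0=2, P1=3, P2=15, P3=4, P4=1)

(P0=2, P1=3, P2=15, P3=4, P4=1)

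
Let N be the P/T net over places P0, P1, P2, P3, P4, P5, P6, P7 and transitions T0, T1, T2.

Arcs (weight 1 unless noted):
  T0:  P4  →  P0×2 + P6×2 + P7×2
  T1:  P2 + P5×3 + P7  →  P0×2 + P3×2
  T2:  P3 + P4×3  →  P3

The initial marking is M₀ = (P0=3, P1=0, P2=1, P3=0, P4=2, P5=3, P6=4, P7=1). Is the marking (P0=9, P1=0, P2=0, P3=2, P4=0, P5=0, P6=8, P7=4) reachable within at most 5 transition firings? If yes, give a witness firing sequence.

YES — reachable via ⟨T0, T0, T1⟩ (3 firings)

step 1: fire T0:  (P0=3, P1=0, P2=1, P3=0, P4=2, P5=3, P6=4, P7=1) → (P0=5, P1=0, P2=1, P3=0, P4=1, P5=3, P6=6, P7=3)
step 2: fire T0:  (P0=5, P1=0, P2=1, P3=0, P4=1, P5=3, P6=6, P7=3) → (P0=7, P1=0, P2=1, P3=0, P4=0, P5=3, P6=8, P7=5)
step 3: fire T1:  (P0=7, P1=0, P2=1, P3=0, P4=0, P5=3, P6=8, P7=5) → (P0=9, P1=0, P2=0, P3=2, P4=0, P5=0, P6=8, P7=4)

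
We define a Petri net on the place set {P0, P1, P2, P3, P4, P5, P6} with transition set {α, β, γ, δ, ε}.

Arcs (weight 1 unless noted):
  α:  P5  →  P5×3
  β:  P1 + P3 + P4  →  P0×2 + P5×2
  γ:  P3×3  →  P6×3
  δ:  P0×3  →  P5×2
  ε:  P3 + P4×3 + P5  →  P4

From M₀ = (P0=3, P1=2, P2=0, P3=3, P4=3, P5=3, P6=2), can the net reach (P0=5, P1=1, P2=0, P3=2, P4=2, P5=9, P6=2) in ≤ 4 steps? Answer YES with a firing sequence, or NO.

YES — reachable via ⟨α, α, β⟩ (3 firings)

step 1: fire α:  (P0=3, P1=2, P2=0, P3=3, P4=3, P5=3, P6=2) → (P0=3, P1=2, P2=0, P3=3, P4=3, P5=5, P6=2)
step 2: fire α:  (P0=3, P1=2, P2=0, P3=3, P4=3, P5=5, P6=2) → (P0=3, P1=2, P2=0, P3=3, P4=3, P5=7, P6=2)
step 3: fire β:  (P0=3, P1=2, P2=0, P3=3, P4=3, P5=7, P6=2) → (P0=5, P1=1, P2=0, P3=2, P4=2, P5=9, P6=2)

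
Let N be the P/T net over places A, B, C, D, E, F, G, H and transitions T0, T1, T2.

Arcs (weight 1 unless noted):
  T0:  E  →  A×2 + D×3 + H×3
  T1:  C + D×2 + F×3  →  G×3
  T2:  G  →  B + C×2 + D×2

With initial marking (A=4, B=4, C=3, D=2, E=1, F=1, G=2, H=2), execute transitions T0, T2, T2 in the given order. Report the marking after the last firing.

step 1: fire T0:  (A=4, B=4, C=3, D=2, E=1, F=1, G=2, H=2) → (A=6, B=4, C=3, D=5, E=0, F=1, G=2, H=5)
step 2: fire T2:  (A=6, B=4, C=3, D=5, E=0, F=1, G=2, H=5) → (A=6, B=5, C=5, D=7, E=0, F=1, G=1, H=5)
step 3: fire T2:  (A=6, B=5, C=5, D=7, E=0, F=1, G=1, H=5) → (A=6, B=6, C=7, D=9, E=0, F=1, G=0, H=5)

(A=6, B=6, C=7, D=9, E=0, F=1, G=0, H=5)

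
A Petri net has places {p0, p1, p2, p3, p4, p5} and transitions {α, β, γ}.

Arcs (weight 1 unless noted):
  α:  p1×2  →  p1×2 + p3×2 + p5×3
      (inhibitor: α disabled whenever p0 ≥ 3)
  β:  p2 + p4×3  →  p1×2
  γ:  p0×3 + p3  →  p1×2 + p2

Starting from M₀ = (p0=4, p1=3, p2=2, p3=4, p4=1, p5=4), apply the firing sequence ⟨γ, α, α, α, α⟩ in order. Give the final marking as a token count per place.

(p0=1, p1=5, p2=3, p3=11, p4=1, p5=16)

step 1: fire γ:  (p0=4, p1=3, p2=2, p3=4, p4=1, p5=4) → (p0=1, p1=5, p2=3, p3=3, p4=1, p5=4)
step 2: fire α:  (p0=1, p1=5, p2=3, p3=3, p4=1, p5=4) → (p0=1, p1=5, p2=3, p3=5, p4=1, p5=7)
step 3: fire α:  (p0=1, p1=5, p2=3, p3=5, p4=1, p5=7) → (p0=1, p1=5, p2=3, p3=7, p4=1, p5=10)
step 4: fire α:  (p0=1, p1=5, p2=3, p3=7, p4=1, p5=10) → (p0=1, p1=5, p2=3, p3=9, p4=1, p5=13)
step 5: fire α:  (p0=1, p1=5, p2=3, p3=9, p4=1, p5=13) → (p0=1, p1=5, p2=3, p3=11, p4=1, p5=16)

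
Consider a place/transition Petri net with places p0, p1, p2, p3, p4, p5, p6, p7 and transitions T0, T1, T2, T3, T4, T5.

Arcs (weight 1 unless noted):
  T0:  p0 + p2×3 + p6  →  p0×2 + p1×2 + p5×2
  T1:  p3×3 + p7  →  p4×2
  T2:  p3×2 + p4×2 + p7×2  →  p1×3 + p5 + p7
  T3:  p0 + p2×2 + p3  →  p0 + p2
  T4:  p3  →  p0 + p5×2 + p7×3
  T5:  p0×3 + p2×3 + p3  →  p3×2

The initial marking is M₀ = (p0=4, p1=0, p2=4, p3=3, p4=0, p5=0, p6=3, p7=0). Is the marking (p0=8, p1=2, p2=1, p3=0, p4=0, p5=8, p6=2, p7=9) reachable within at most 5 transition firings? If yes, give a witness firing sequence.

step 1: fire T0:  (p0=4, p1=0, p2=4, p3=3, p4=0, p5=0, p6=3, p7=0) → (p0=5, p1=2, p2=1, p3=3, p4=0, p5=2, p6=2, p7=0)
step 2: fire T4:  (p0=5, p1=2, p2=1, p3=3, p4=0, p5=2, p6=2, p7=0) → (p0=6, p1=2, p2=1, p3=2, p4=0, p5=4, p6=2, p7=3)
step 3: fire T4:  (p0=6, p1=2, p2=1, p3=2, p4=0, p5=4, p6=2, p7=3) → (p0=7, p1=2, p2=1, p3=1, p4=0, p5=6, p6=2, p7=6)
step 4: fire T4:  (p0=7, p1=2, p2=1, p3=1, p4=0, p5=6, p6=2, p7=6) → (p0=8, p1=2, p2=1, p3=0, p4=0, p5=8, p6=2, p7=9)

YES — reachable via ⟨T0, T4, T4, T4⟩ (4 firings)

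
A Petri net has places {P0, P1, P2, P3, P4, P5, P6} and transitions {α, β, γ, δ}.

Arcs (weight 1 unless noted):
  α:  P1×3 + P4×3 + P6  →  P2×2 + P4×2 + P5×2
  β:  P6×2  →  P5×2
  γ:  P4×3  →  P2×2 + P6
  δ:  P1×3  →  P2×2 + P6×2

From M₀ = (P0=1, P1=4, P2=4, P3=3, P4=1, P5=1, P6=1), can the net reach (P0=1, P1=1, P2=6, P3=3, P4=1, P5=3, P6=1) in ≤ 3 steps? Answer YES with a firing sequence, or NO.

YES — reachable via ⟨δ, β⟩ (2 firings)

step 1: fire δ:  (P0=1, P1=4, P2=4, P3=3, P4=1, P5=1, P6=1) → (P0=1, P1=1, P2=6, P3=3, P4=1, P5=1, P6=3)
step 2: fire β:  (P0=1, P1=1, P2=6, P3=3, P4=1, P5=1, P6=3) → (P0=1, P1=1, P2=6, P3=3, P4=1, P5=3, P6=1)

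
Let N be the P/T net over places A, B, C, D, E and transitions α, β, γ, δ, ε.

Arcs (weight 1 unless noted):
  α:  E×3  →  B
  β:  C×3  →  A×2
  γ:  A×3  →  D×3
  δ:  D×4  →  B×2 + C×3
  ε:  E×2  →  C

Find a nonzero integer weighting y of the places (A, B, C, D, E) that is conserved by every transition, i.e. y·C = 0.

Incidence matrix C (rows=places, cols=transitions):
        α    β    γ    δ    ε
    A   0    2   -3    0    0
    B   1    0    0    2    0
    C   0   -3    0    3    1
    D   0    0    3   -4    0
    E  -3    0    0    0   -2

Candidate y = [3, 3, 2, 3, 1]; check y·C column-wise:
  col α: 3·0 + 3·1 + 2·0 + 3·0 + 1·-3 = 0
  col β: 3·2 + 3·0 + 2·-3 + 3·0 + 1·0 = 0
  col γ: 3·-3 + 3·0 + 2·0 + 3·3 + 1·0 = 0
  col δ: 3·0 + 3·2 + 2·3 + 3·-4 + 1·0 = 0
  col ε: 3·0 + 3·0 + 2·1 + 3·0 + 1·-2 = 0

y = (A:3, B:3, C:2, D:3, E:1)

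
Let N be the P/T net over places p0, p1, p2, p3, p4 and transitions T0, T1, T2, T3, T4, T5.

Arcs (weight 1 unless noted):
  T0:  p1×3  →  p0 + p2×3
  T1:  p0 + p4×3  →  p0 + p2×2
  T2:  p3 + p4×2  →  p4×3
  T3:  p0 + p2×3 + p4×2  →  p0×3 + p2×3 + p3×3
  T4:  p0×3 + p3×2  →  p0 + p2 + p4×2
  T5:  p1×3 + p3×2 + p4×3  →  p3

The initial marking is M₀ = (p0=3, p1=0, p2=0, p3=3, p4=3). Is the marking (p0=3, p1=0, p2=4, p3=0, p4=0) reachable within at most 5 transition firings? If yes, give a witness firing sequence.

YES — reachable via ⟨T2, T2, T1, T2, T1⟩ (5 firings)

step 1: fire T2:  (p0=3, p1=0, p2=0, p3=3, p4=3) → (p0=3, p1=0, p2=0, p3=2, p4=4)
step 2: fire T2:  (p0=3, p1=0, p2=0, p3=2, p4=4) → (p0=3, p1=0, p2=0, p3=1, p4=5)
step 3: fire T1:  (p0=3, p1=0, p2=0, p3=1, p4=5) → (p0=3, p1=0, p2=2, p3=1, p4=2)
step 4: fire T2:  (p0=3, p1=0, p2=2, p3=1, p4=2) → (p0=3, p1=0, p2=2, p3=0, p4=3)
step 5: fire T1:  (p0=3, p1=0, p2=2, p3=0, p4=3) → (p0=3, p1=0, p2=4, p3=0, p4=0)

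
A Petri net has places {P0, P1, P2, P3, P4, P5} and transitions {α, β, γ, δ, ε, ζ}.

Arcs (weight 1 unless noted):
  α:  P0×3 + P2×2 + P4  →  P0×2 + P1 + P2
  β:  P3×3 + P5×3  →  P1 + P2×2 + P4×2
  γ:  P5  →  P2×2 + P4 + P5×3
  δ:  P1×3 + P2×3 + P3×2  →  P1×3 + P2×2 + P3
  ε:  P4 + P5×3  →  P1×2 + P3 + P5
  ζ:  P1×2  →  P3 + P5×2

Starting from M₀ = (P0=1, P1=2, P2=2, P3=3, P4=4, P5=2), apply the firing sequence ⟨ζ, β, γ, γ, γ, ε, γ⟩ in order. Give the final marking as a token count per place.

(P0=1, P1=3, P2=12, P3=2, P4=9, P5=7)

step 1: fire ζ:  (P0=1, P1=2, P2=2, P3=3, P4=4, P5=2) → (P0=1, P1=0, P2=2, P3=4, P4=4, P5=4)
step 2: fire β:  (P0=1, P1=0, P2=2, P3=4, P4=4, P5=4) → (P0=1, P1=1, P2=4, P3=1, P4=6, P5=1)
step 3: fire γ:  (P0=1, P1=1, P2=4, P3=1, P4=6, P5=1) → (P0=1, P1=1, P2=6, P3=1, P4=7, P5=3)
step 4: fire γ:  (P0=1, P1=1, P2=6, P3=1, P4=7, P5=3) → (P0=1, P1=1, P2=8, P3=1, P4=8, P5=5)
step 5: fire γ:  (P0=1, P1=1, P2=8, P3=1, P4=8, P5=5) → (P0=1, P1=1, P2=10, P3=1, P4=9, P5=7)
step 6: fire ε:  (P0=1, P1=1, P2=10, P3=1, P4=9, P5=7) → (P0=1, P1=3, P2=10, P3=2, P4=8, P5=5)
step 7: fire γ:  (P0=1, P1=3, P2=10, P3=2, P4=8, P5=5) → (P0=1, P1=3, P2=12, P3=2, P4=9, P5=7)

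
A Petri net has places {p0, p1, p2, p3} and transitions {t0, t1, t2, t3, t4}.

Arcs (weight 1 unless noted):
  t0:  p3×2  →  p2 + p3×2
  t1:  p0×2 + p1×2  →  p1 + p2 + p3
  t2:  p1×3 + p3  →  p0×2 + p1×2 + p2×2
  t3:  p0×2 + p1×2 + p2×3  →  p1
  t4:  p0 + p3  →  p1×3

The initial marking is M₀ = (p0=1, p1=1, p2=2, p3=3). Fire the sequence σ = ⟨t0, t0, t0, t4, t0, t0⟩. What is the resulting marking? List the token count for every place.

(p0=0, p1=4, p2=7, p3=2)

step 1: fire t0:  (p0=1, p1=1, p2=2, p3=3) → (p0=1, p1=1, p2=3, p3=3)
step 2: fire t0:  (p0=1, p1=1, p2=3, p3=3) → (p0=1, p1=1, p2=4, p3=3)
step 3: fire t0:  (p0=1, p1=1, p2=4, p3=3) → (p0=1, p1=1, p2=5, p3=3)
step 4: fire t4:  (p0=1, p1=1, p2=5, p3=3) → (p0=0, p1=4, p2=5, p3=2)
step 5: fire t0:  (p0=0, p1=4, p2=5, p3=2) → (p0=0, p1=4, p2=6, p3=2)
step 6: fire t0:  (p0=0, p1=4, p2=6, p3=2) → (p0=0, p1=4, p2=7, p3=2)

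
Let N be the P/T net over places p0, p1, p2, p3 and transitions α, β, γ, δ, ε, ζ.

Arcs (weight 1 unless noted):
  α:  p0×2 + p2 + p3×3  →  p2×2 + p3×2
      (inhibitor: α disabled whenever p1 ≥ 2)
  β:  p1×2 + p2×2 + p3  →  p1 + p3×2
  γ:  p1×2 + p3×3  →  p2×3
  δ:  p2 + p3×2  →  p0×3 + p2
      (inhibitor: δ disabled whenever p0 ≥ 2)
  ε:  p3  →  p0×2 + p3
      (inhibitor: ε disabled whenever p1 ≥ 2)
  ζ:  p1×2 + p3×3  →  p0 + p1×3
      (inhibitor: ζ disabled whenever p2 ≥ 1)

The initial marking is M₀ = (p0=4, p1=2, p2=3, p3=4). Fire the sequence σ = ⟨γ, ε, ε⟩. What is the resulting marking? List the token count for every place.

step 1: fire γ:  (p0=4, p1=2, p2=3, p3=4) → (p0=4, p1=0, p2=6, p3=1)
step 2: fire ε:  (p0=4, p1=0, p2=6, p3=1) → (p0=6, p1=0, p2=6, p3=1)
step 3: fire ε:  (p0=6, p1=0, p2=6, p3=1) → (p0=8, p1=0, p2=6, p3=1)

(p0=8, p1=0, p2=6, p3=1)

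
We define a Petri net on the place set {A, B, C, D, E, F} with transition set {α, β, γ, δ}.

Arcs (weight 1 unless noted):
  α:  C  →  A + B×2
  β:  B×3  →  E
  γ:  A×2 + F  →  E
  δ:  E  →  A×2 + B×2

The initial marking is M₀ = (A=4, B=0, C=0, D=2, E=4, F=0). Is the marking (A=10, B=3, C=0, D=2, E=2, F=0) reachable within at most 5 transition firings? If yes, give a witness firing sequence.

YES — reachable via ⟨δ, δ, β, δ⟩ (4 firings)

step 1: fire δ:  (A=4, B=0, C=0, D=2, E=4, F=0) → (A=6, B=2, C=0, D=2, E=3, F=0)
step 2: fire δ:  (A=6, B=2, C=0, D=2, E=3, F=0) → (A=8, B=4, C=0, D=2, E=2, F=0)
step 3: fire β:  (A=8, B=4, C=0, D=2, E=2, F=0) → (A=8, B=1, C=0, D=2, E=3, F=0)
step 4: fire δ:  (A=8, B=1, C=0, D=2, E=3, F=0) → (A=10, B=3, C=0, D=2, E=2, F=0)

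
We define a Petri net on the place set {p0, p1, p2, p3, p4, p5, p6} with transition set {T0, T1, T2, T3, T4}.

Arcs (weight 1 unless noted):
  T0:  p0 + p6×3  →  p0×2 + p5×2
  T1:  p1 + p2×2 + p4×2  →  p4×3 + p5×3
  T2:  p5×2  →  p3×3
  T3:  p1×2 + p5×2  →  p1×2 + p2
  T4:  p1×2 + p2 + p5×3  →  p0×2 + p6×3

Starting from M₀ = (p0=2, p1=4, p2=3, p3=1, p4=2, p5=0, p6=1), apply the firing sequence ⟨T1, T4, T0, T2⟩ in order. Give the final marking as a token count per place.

step 1: fire T1:  (p0=2, p1=4, p2=3, p3=1, p4=2, p5=0, p6=1) → (p0=2, p1=3, p2=1, p3=1, p4=3, p5=3, p6=1)
step 2: fire T4:  (p0=2, p1=3, p2=1, p3=1, p4=3, p5=3, p6=1) → (p0=4, p1=1, p2=0, p3=1, p4=3, p5=0, p6=4)
step 3: fire T0:  (p0=4, p1=1, p2=0, p3=1, p4=3, p5=0, p6=4) → (p0=5, p1=1, p2=0, p3=1, p4=3, p5=2, p6=1)
step 4: fire T2:  (p0=5, p1=1, p2=0, p3=1, p4=3, p5=2, p6=1) → (p0=5, p1=1, p2=0, p3=4, p4=3, p5=0, p6=1)

(p0=5, p1=1, p2=0, p3=4, p4=3, p5=0, p6=1)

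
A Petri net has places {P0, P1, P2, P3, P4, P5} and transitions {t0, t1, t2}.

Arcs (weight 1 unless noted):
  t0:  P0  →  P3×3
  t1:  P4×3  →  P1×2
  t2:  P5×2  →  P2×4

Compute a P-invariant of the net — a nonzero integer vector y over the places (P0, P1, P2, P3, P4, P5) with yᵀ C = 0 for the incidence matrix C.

Incidence matrix C (rows=places, cols=transitions):
       t0   t1   t2
   P0  -1    0    0
   P1   0    2    0
   P2   0    0    4
   P3   3    0    0
   P4   0   -3    0
   P5   0    0   -2

Candidate y = [3, 0, 0, 1, 0, 0]; check y·C column-wise:
  col t0: 3·-1 + 1·3 = 0
  col t1: 3·0 + 0·2 + 1·0 + 0·-3 = 0
  col t2: 3·0 + 0·4 + 1·0 + 0·-2 = 0

y = (P0:3, P1:0, P2:0, P3:1, P4:0, P5:0)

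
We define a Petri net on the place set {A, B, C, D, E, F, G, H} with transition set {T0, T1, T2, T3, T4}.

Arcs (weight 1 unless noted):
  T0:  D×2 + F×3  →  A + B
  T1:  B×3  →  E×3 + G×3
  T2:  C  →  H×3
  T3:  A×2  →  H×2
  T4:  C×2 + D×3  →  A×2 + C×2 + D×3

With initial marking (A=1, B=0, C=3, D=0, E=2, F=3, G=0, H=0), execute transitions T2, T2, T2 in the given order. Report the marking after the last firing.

(A=1, B=0, C=0, D=0, E=2, F=3, G=0, H=9)

step 1: fire T2:  (A=1, B=0, C=3, D=0, E=2, F=3, G=0, H=0) → (A=1, B=0, C=2, D=0, E=2, F=3, G=0, H=3)
step 2: fire T2:  (A=1, B=0, C=2, D=0, E=2, F=3, G=0, H=3) → (A=1, B=0, C=1, D=0, E=2, F=3, G=0, H=6)
step 3: fire T2:  (A=1, B=0, C=1, D=0, E=2, F=3, G=0, H=6) → (A=1, B=0, C=0, D=0, E=2, F=3, G=0, H=9)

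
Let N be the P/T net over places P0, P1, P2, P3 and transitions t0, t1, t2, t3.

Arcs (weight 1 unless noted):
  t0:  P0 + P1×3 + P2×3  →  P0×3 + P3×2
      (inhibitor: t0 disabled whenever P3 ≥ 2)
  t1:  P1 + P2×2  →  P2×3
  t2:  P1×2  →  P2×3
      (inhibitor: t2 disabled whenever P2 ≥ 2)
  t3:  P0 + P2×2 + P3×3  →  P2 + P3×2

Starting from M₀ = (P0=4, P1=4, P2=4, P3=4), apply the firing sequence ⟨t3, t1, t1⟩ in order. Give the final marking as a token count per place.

(P0=3, P1=2, P2=5, P3=3)

step 1: fire t3:  (P0=4, P1=4, P2=4, P3=4) → (P0=3, P1=4, P2=3, P3=3)
step 2: fire t1:  (P0=3, P1=4, P2=3, P3=3) → (P0=3, P1=3, P2=4, P3=3)
step 3: fire t1:  (P0=3, P1=3, P2=4, P3=3) → (P0=3, P1=2, P2=5, P3=3)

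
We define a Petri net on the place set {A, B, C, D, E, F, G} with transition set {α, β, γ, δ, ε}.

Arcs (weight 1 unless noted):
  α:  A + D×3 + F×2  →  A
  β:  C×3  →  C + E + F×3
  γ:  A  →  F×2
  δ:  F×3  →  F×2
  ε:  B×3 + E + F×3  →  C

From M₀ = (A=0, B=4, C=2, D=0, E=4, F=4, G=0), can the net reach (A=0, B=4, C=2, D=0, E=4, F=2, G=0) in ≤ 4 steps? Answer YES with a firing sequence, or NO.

YES — reachable via ⟨δ, δ⟩ (2 firings)

step 1: fire δ:  (A=0, B=4, C=2, D=0, E=4, F=4, G=0) → (A=0, B=4, C=2, D=0, E=4, F=3, G=0)
step 2: fire δ:  (A=0, B=4, C=2, D=0, E=4, F=3, G=0) → (A=0, B=4, C=2, D=0, E=4, F=2, G=0)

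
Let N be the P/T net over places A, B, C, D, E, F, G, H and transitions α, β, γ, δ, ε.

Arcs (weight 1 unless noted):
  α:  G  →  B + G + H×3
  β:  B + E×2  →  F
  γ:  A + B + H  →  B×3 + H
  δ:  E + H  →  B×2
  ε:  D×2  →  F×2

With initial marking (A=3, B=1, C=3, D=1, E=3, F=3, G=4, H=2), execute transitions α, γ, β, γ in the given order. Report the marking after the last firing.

step 1: fire α:  (A=3, B=1, C=3, D=1, E=3, F=3, G=4, H=2) → (A=3, B=2, C=3, D=1, E=3, F=3, G=4, H=5)
step 2: fire γ:  (A=3, B=2, C=3, D=1, E=3, F=3, G=4, H=5) → (A=2, B=4, C=3, D=1, E=3, F=3, G=4, H=5)
step 3: fire β:  (A=2, B=4, C=3, D=1, E=3, F=3, G=4, H=5) → (A=2, B=3, C=3, D=1, E=1, F=4, G=4, H=5)
step 4: fire γ:  (A=2, B=3, C=3, D=1, E=1, F=4, G=4, H=5) → (A=1, B=5, C=3, D=1, E=1, F=4, G=4, H=5)

(A=1, B=5, C=3, D=1, E=1, F=4, G=4, H=5)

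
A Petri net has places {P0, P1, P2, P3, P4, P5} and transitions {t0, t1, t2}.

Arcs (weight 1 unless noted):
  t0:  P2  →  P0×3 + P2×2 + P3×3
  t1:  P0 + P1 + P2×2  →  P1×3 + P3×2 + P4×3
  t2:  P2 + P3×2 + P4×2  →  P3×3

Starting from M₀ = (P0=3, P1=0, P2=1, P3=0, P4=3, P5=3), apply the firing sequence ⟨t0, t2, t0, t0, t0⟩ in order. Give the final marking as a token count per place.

step 1: fire t0:  (P0=3, P1=0, P2=1, P3=0, P4=3, P5=3) → (P0=6, P1=0, P2=2, P3=3, P4=3, P5=3)
step 2: fire t2:  (P0=6, P1=0, P2=2, P3=3, P4=3, P5=3) → (P0=6, P1=0, P2=1, P3=4, P4=1, P5=3)
step 3: fire t0:  (P0=6, P1=0, P2=1, P3=4, P4=1, P5=3) → (P0=9, P1=0, P2=2, P3=7, P4=1, P5=3)
step 4: fire t0:  (P0=9, P1=0, P2=2, P3=7, P4=1, P5=3) → (P0=12, P1=0, P2=3, P3=10, P4=1, P5=3)
step 5: fire t0:  (P0=12, P1=0, P2=3, P3=10, P4=1, P5=3) → (P0=15, P1=0, P2=4, P3=13, P4=1, P5=3)

(P0=15, P1=0, P2=4, P3=13, P4=1, P5=3)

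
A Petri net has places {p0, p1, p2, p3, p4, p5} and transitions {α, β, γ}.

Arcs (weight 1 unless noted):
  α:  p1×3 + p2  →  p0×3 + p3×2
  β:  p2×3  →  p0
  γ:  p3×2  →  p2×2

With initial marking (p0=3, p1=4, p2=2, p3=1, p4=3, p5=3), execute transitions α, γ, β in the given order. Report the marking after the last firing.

(p0=7, p1=1, p2=0, p3=1, p4=3, p5=3)

step 1: fire α:  (p0=3, p1=4, p2=2, p3=1, p4=3, p5=3) → (p0=6, p1=1, p2=1, p3=3, p4=3, p5=3)
step 2: fire γ:  (p0=6, p1=1, p2=1, p3=3, p4=3, p5=3) → (p0=6, p1=1, p2=3, p3=1, p4=3, p5=3)
step 3: fire β:  (p0=6, p1=1, p2=3, p3=1, p4=3, p5=3) → (p0=7, p1=1, p2=0, p3=1, p4=3, p5=3)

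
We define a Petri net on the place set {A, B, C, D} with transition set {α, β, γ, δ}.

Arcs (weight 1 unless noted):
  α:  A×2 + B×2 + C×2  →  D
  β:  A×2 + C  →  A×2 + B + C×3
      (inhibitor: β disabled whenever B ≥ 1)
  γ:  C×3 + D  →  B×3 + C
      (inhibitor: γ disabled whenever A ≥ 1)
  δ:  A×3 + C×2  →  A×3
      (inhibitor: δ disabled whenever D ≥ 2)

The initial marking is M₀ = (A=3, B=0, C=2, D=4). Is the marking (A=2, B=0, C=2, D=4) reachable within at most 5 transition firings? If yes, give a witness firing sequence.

depth 0: 1 marking
depth 1: 2 markings reached so far
depth 2: 2 markings reached so far
(frontier empty at depth 2; search complete)
target is not among the 2 markings reachable within 5 steps

NO — not reachable within 5 firings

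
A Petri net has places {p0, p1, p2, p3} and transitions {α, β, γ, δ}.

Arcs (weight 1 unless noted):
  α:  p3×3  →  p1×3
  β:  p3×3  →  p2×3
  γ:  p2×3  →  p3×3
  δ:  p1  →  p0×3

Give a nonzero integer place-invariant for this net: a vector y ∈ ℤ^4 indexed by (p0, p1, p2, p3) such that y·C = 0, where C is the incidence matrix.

Incidence matrix C (rows=places, cols=transitions):
        α    β    γ    δ
   p0   0    0    0    3
   p1   3    0    0   -1
   p2   0    3   -3    0
   p3  -3   -3    3    0

Candidate y = [1, 3, 3, 3]; check y·C column-wise:
  col α: 1·0 + 3·3 + 3·0 + 3·-3 = 0
  col β: 1·0 + 3·0 + 3·3 + 3·-3 = 0
  col γ: 1·0 + 3·0 + 3·-3 + 3·3 = 0
  col δ: 1·3 + 3·-1 + 3·0 + 3·0 = 0

y = (p0:1, p1:3, p2:3, p3:3)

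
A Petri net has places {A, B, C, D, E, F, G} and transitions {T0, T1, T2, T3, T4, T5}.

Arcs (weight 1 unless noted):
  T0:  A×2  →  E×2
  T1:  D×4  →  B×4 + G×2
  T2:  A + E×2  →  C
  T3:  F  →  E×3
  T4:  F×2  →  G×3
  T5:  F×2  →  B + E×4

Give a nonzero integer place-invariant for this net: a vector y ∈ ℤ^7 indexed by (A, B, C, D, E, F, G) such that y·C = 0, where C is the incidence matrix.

y = (A:1, B:2, C:3, D:3, E:1, F:3, G:2)

Incidence matrix C (rows=places, cols=transitions):
       T0   T1   T2   T3   T4   T5
    A  -2    0   -1    0    0    0
    B   0    4    0    0    0    1
    C   0    0    1    0    0    0
    D   0   -4    0    0    0    0
    E   2    0   -2    3    0    4
    F   0    0    0   -1   -2   -2
    G   0    2    0    0    3    0

Candidate y = [1, 2, 3, 3, 1, 3, 2]; check y·C column-wise:
  col T0: 1·-2 + 2·0 + 3·0 + 3·0 + 1·2 + 3·0 + 2·0 = 0
  col T1: 1·0 + 2·4 + 3·0 + 3·-4 + 1·0 + 3·0 + 2·2 = 0
  col T2: 1·-1 + 2·0 + 3·1 + 3·0 + 1·-2 + 3·0 + 2·0 = 0
  col T3: 1·0 + 2·0 + 3·0 + 3·0 + 1·3 + 3·-1 + 2·0 = 0
  col T4: 1·0 + 2·0 + 3·0 + 3·0 + 1·0 + 3·-2 + 2·3 = 0
  col T5: 1·0 + 2·1 + 3·0 + 3·0 + 1·4 + 3·-2 + 2·0 = 0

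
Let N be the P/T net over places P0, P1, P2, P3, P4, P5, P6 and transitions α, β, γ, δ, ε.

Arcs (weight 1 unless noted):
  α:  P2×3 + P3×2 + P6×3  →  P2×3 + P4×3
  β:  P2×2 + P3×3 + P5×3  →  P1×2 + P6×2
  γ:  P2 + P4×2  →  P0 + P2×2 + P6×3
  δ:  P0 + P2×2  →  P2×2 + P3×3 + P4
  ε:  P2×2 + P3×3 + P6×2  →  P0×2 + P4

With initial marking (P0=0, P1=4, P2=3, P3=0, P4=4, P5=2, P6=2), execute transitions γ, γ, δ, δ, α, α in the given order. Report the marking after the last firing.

(P0=0, P1=4, P2=5, P3=2, P4=8, P5=2, P6=2)

step 1: fire γ:  (P0=0, P1=4, P2=3, P3=0, P4=4, P5=2, P6=2) → (P0=1, P1=4, P2=4, P3=0, P4=2, P5=2, P6=5)
step 2: fire γ:  (P0=1, P1=4, P2=4, P3=0, P4=2, P5=2, P6=5) → (P0=2, P1=4, P2=5, P3=0, P4=0, P5=2, P6=8)
step 3: fire δ:  (P0=2, P1=4, P2=5, P3=0, P4=0, P5=2, P6=8) → (P0=1, P1=4, P2=5, P3=3, P4=1, P5=2, P6=8)
step 4: fire δ:  (P0=1, P1=4, P2=5, P3=3, P4=1, P5=2, P6=8) → (P0=0, P1=4, P2=5, P3=6, P4=2, P5=2, P6=8)
step 5: fire α:  (P0=0, P1=4, P2=5, P3=6, P4=2, P5=2, P6=8) → (P0=0, P1=4, P2=5, P3=4, P4=5, P5=2, P6=5)
step 6: fire α:  (P0=0, P1=4, P2=5, P3=4, P4=5, P5=2, P6=5) → (P0=0, P1=4, P2=5, P3=2, P4=8, P5=2, P6=2)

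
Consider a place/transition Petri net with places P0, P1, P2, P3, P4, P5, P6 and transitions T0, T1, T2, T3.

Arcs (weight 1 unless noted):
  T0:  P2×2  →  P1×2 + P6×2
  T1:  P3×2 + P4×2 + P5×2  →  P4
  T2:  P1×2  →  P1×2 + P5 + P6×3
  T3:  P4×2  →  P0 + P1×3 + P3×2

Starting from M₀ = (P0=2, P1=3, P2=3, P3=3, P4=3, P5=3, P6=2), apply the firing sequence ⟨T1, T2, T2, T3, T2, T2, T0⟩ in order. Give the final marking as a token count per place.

(P0=3, P1=8, P2=1, P3=3, P4=0, P5=5, P6=16)

step 1: fire T1:  (P0=2, P1=3, P2=3, P3=3, P4=3, P5=3, P6=2) → (P0=2, P1=3, P2=3, P3=1, P4=2, P5=1, P6=2)
step 2: fire T2:  (P0=2, P1=3, P2=3, P3=1, P4=2, P5=1, P6=2) → (P0=2, P1=3, P2=3, P3=1, P4=2, P5=2, P6=5)
step 3: fire T2:  (P0=2, P1=3, P2=3, P3=1, P4=2, P5=2, P6=5) → (P0=2, P1=3, P2=3, P3=1, P4=2, P5=3, P6=8)
step 4: fire T3:  (P0=2, P1=3, P2=3, P3=1, P4=2, P5=3, P6=8) → (P0=3, P1=6, P2=3, P3=3, P4=0, P5=3, P6=8)
step 5: fire T2:  (P0=3, P1=6, P2=3, P3=3, P4=0, P5=3, P6=8) → (P0=3, P1=6, P2=3, P3=3, P4=0, P5=4, P6=11)
step 6: fire T2:  (P0=3, P1=6, P2=3, P3=3, P4=0, P5=4, P6=11) → (P0=3, P1=6, P2=3, P3=3, P4=0, P5=5, P6=14)
step 7: fire T0:  (P0=3, P1=6, P2=3, P3=3, P4=0, P5=5, P6=14) → (P0=3, P1=8, P2=1, P3=3, P4=0, P5=5, P6=16)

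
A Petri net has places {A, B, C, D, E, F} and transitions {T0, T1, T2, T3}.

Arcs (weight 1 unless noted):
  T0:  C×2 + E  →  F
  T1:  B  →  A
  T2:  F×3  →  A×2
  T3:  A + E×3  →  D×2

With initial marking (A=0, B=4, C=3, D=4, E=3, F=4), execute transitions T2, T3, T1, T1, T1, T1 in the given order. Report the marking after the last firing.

step 1: fire T2:  (A=0, B=4, C=3, D=4, E=3, F=4) → (A=2, B=4, C=3, D=4, E=3, F=1)
step 2: fire T3:  (A=2, B=4, C=3, D=4, E=3, F=1) → (A=1, B=4, C=3, D=6, E=0, F=1)
step 3: fire T1:  (A=1, B=4, C=3, D=6, E=0, F=1) → (A=2, B=3, C=3, D=6, E=0, F=1)
step 4: fire T1:  (A=2, B=3, C=3, D=6, E=0, F=1) → (A=3, B=2, C=3, D=6, E=0, F=1)
step 5: fire T1:  (A=3, B=2, C=3, D=6, E=0, F=1) → (A=4, B=1, C=3, D=6, E=0, F=1)
step 6: fire T1:  (A=4, B=1, C=3, D=6, E=0, F=1) → (A=5, B=0, C=3, D=6, E=0, F=1)

(A=5, B=0, C=3, D=6, E=0, F=1)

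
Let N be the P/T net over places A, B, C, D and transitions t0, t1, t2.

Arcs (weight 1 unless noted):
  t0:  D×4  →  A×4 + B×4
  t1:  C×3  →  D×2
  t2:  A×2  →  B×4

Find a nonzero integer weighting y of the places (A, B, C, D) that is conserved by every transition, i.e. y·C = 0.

Incidence matrix C (rows=places, cols=transitions):
       t0   t1   t2
    A   4    0   -2
    B   4    0    4
    C   0   -3    0
    D  -4    2    0

Candidate y = [2, 1, 2, 3]; check y·C column-wise:
  col t0: 2·4 + 1·4 + 2·0 + 3·-4 = 0
  col t1: 2·0 + 1·0 + 2·-3 + 3·2 = 0
  col t2: 2·-2 + 1·4 + 2·0 + 3·0 = 0

y = (A:2, B:1, C:2, D:3)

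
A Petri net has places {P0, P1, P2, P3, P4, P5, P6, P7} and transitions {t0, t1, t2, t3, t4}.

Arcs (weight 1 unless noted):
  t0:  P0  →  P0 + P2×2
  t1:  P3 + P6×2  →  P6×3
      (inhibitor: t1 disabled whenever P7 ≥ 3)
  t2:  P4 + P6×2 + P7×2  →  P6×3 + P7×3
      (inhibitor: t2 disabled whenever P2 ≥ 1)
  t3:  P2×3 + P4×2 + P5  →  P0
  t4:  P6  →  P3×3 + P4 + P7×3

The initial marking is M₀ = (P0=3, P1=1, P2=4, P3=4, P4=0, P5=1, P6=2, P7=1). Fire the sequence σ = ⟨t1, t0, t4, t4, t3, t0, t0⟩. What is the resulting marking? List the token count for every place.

step 1: fire t1:  (P0=3, P1=1, P2=4, P3=4, P4=0, P5=1, P6=2, P7=1) → (P0=3, P1=1, P2=4, P3=3, P4=0, P5=1, P6=3, P7=1)
step 2: fire t0:  (P0=3, P1=1, P2=4, P3=3, P4=0, P5=1, P6=3, P7=1) → (P0=3, P1=1, P2=6, P3=3, P4=0, P5=1, P6=3, P7=1)
step 3: fire t4:  (P0=3, P1=1, P2=6, P3=3, P4=0, P5=1, P6=3, P7=1) → (P0=3, P1=1, P2=6, P3=6, P4=1, P5=1, P6=2, P7=4)
step 4: fire t4:  (P0=3, P1=1, P2=6, P3=6, P4=1, P5=1, P6=2, P7=4) → (P0=3, P1=1, P2=6, P3=9, P4=2, P5=1, P6=1, P7=7)
step 5: fire t3:  (P0=3, P1=1, P2=6, P3=9, P4=2, P5=1, P6=1, P7=7) → (P0=4, P1=1, P2=3, P3=9, P4=0, P5=0, P6=1, P7=7)
step 6: fire t0:  (P0=4, P1=1, P2=3, P3=9, P4=0, P5=0, P6=1, P7=7) → (P0=4, P1=1, P2=5, P3=9, P4=0, P5=0, P6=1, P7=7)
step 7: fire t0:  (P0=4, P1=1, P2=5, P3=9, P4=0, P5=0, P6=1, P7=7) → (P0=4, P1=1, P2=7, P3=9, P4=0, P5=0, P6=1, P7=7)

(P0=4, P1=1, P2=7, P3=9, P4=0, P5=0, P6=1, P7=7)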